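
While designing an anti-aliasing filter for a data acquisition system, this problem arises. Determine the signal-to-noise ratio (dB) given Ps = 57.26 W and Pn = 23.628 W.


SNR in decibels:
SNR = 10 * log10(Ps / Pn)
    = 10 * log10(57.26 / 23.628)
    = 10 * log10(2.4234)
    = 10 * 0.3844
    = 3.84 dB

3.84 dB


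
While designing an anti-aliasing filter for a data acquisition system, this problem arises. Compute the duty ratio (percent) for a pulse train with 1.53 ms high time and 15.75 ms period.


Duty cycle as a percentage:
DC = (t_on / T) * 100
   = (1.53 / 15.75) * 100
   = 0.097143 * 100
   = 9.71 %

9.71 %


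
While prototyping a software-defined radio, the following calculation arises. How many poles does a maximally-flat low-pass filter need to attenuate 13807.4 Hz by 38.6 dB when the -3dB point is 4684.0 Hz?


Butterworth filter order formula:
n = log10(10^(A/10) - 1) / (2 * log10(f_stop/f_pass))
10^(38.6/10) - 1 = 7243.3596
f_stop/f_pass = 13807.4 / 4684.0 = 2.9478
n = 4.1107 -> ceil = 5

5


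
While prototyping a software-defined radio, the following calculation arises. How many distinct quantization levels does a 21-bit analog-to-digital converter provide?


Number of quantization levels = 2^N
= 2^21
= 2097152

2097152


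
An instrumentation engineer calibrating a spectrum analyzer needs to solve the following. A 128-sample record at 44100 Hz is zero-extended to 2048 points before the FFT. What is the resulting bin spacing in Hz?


Frequency resolution after zero-padding:
N_padded = 128 * 16 = 2048
df = fs / N_padded
   = 44100 / 2048
   = 21.5332 Hz

21.5332 Hz


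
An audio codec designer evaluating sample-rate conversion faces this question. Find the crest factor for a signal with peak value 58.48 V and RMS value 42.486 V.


Crest factor is the ratio of peak to RMS:
CF = V_peak / V_rms
   = 58.48 / 42.486
   = 1.3765

1.3765


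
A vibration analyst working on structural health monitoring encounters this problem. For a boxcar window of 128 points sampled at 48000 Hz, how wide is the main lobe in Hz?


Main lobe width for a rectangular window:
Width = 2 * fs / N
      = 2 * 48000 / 128
      = 96000 / 128
      = 750.0 Hz

750.0 Hz


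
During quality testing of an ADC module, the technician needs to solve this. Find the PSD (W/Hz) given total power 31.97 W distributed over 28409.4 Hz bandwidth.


Power spectral density:
PSD = P / BW
    = 31.97 / 28409.4
    = 0.00112533 W/Hz

0.00112533 W/Hz


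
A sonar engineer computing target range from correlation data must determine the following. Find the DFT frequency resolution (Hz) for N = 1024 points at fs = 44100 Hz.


DFT frequency resolution:
df = fs / N
   = 44100 / 1024
   = 43.0664 Hz

43.0664 Hz


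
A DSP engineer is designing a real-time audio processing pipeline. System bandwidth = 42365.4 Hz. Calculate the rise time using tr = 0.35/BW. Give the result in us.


Rise time from bandwidth relationship:
tr = 0.35 / BW
   = 0.35 / 42365.4
   = 8.261458643e-06 s
   = 8.2615 us

8.2615 us


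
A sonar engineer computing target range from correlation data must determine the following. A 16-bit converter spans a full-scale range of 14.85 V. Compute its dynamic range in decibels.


Dynamic range from full-scale to LSB:
V_min = V_max / 2^bits = 14.85 / 2^16
DR = 20 * log10(V_max / V_min)
   = 20 * log10(2^16)
   = 20 * 16 * log10(2)
   = 96.33 dB

96.33 dB


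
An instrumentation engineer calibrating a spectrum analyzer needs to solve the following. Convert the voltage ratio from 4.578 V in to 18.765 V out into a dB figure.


Voltage gain in dB:
G = 20 * log10(Vout / Vin)
  = 20 * log10(18.765 / 4.578)
  = 20 * log10(4.098952)
  = 20 * 0.612673
  = 12.25 dB

12.25 dB


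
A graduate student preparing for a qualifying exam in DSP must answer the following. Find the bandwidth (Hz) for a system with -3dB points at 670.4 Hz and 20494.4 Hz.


Bandwidth is the difference of -3dB frequencies:
BW = f_high - f_low
   = 20494.4 - 670.4
   = 19824.0 Hz

19824.0 Hz


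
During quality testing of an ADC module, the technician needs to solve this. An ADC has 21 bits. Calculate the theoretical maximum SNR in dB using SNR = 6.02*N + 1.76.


Theoretical SNR for a full-scale sinusoid:
SNR = 6.02 * N + 1.76
    = 6.02 * 21 + 1.76
    = 126.42 + 1.76
    = 128.18 dB

128.18 dB


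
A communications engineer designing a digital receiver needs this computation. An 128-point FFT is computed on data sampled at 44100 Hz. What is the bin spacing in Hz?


DFT frequency resolution:
df = fs / N
   = 44100 / 128
   = 344.5312 Hz

344.5312 Hz


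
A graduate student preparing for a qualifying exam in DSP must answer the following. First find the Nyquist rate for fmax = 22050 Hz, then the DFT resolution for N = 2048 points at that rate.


Step 1 — Nyquist sampling rate:
fs = 2 * fmax = 2 * 22050 = 44100 Hz

Step 2 — DFT bin spacing:
df = fs / N = 44100 / 2048 = 21.5332 Hz

21.5332 Hz


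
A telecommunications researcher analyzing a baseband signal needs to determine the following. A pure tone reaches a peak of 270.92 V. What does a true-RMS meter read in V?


RMS voltage for a sinusoidal waveform:
V_rms = V_peak / sqrt(2)
      = 270.92 / 1.414214
      = 191.569 V

191.569 V


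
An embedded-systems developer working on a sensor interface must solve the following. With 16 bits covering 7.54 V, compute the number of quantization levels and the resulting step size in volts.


Step 1 — number of quantization levels:
L = 2^N = 2^16 = 65536

Step 2 — LSB step size:
delta = Vfs / L
      = 7.54 / 65536
      = 0.00011505 V

Levels = 65536; step size = 0.00011505 V


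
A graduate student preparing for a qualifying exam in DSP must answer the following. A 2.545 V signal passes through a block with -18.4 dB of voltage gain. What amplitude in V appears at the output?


Output voltage from dB gain:
V_out = V_in * 10^(gain_dB / 20)
      = 2.545 * 10^(-18.4 / 20)
      = 2.545 * 0.120226
      = 0.306 V

0.306 V


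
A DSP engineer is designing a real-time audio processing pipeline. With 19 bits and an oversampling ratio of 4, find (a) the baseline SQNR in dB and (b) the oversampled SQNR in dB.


Step 1 — baseline SQNR at Nyquist:
SQNR_base = 6.02*N + 1.76
          = 6.02*19 + 1.76
          = 116.14 dB

Step 2 — oversampling processing gain:
G = 10*log10(OSR) = 10*log10(4) = 6.02 dB

Step 3 — total:
SQNR_total = 116.14 + 6.02 = 122.16 dB

Base SQNR = 116.14 dB; oversampled SQNR = 122.16 dB


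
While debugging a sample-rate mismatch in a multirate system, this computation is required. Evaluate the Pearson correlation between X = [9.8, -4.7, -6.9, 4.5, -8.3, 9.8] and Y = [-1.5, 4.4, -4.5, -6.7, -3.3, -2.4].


Pearson correlation coefficient (population):
r = cov(X,Y) / (std(X) * std(Y))
Mean X = 0.7, Mean Y = -2.3333
Cov(X,Y) = -3.468333
Std(X) = 7.615554, Std(Y) = 3.433495
r = -0.1326

-0.1326


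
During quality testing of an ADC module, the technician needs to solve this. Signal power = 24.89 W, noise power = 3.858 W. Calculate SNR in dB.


SNR in decibels:
SNR = 10 * log10(Ps / Pn)
    = 10 * log10(24.89 / 3.858)
    = 10 * log10(6.4515)
    = 10 * 0.8097
    = 8.1 dB

8.1 dB


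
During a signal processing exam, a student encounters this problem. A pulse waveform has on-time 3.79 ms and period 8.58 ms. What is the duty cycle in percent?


Duty cycle as a percentage:
DC = (t_on / T) * 100
   = (3.79 / 8.58) * 100
   = 0.441725 * 100
   = 44.17 %

44.17 %


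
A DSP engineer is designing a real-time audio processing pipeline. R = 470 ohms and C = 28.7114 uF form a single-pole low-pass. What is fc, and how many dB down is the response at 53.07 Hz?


Step 1 — cutoff frequency:
fc = 1 / (2*pi*R*C)
C = 28.7114 uF = 2.87114e-05 F
fc = 1 / (2*pi*470*2.87114e-05)
   = 11.7942 Hz

Step 2 — magnitude at f = 53.07 Hz:
|H(f)| = 1 / sqrt(1 + (f/fc)^2)
f/fc = 53.07 / 11.7942 = 4.499669
|H| = 1 / sqrt(1 + 20.247021) = 0.2169457
|H|_dB = 20*log10(0.2169457) = -13.27 dB

fc = 11.7942 Hz; |H(53.07 Hz)| = -13.27 dB


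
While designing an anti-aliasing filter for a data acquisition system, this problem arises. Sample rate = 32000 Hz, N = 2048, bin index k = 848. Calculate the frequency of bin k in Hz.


Frequency of DFT bin k:
f_k = k * fs / N
    = 848 * 32000 / 2048
    = 27136000 / 2048
    = 13250.0 Hz

13250.0 Hz


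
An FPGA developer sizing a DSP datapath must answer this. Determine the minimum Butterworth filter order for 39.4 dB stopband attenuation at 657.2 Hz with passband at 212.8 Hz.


Butterworth filter order formula:
n = log10(10^(A/10) - 1) / (2 * log10(f_stop/f_pass))
10^(39.4/10) - 1 = 8708.6359
f_stop/f_pass = 657.2 / 212.8 = 3.0883
n = 4.0226 -> ceil = 5

5


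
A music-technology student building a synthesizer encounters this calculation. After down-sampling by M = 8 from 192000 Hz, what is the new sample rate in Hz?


Decimation reduces the sample rate:
fs_out = fs_in / M
       = 192000 / 8
       = 24000.0 Hz

24000.0 Hz


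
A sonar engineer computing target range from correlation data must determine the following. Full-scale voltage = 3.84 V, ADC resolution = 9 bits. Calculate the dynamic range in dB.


Dynamic range from full-scale to LSB:
V_min = V_max / 2^bits = 3.84 / 2^9
DR = 20 * log10(V_max / V_min)
   = 20 * log10(2^9)
   = 20 * 9 * log10(2)
   = 54.19 dB

54.19 dB


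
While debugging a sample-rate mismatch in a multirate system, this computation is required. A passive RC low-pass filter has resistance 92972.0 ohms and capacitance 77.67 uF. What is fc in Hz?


Cutoff frequency of a first-order RC filter:
fc = 1 / (2 * pi * R * C)
C = 77.67 uF = 7.767e-05 F
fc = 1 / (2 * pi * 92972.0 * 7.767e-05)
   = 1 / 45.371730841125
   = 0.02204 Hz

0.02204 Hz


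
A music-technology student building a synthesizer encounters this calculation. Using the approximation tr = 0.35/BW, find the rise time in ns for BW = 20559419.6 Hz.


Rise time from bandwidth relationship:
tr = 0.35 / BW
   = 0.35 / 20559419.6
   = 1.702382688e-08 s
   = 17.0238 ns

17.0238 ns


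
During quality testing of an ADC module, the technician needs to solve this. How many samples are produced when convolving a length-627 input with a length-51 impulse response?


Linear convolution output length:
L = N + M - 1
  = 627 + 51 - 1
  = 677 samples

677


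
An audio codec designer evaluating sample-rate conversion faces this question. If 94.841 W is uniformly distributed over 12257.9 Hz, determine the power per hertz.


Power spectral density:
PSD = P / BW
    = 94.841 / 12257.9
    = 0.00773713 W/Hz

0.00773713 W/Hz


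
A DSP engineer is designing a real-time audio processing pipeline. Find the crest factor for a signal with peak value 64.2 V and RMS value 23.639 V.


Crest factor is the ratio of peak to RMS:
CF = V_peak / V_rms
   = 64.2 / 23.639
   = 2.7159

2.7159


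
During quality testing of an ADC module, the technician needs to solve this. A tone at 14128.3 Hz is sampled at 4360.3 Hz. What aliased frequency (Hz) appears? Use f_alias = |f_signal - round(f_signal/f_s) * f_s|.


Compute the nearest integer multiple of fs to the signal:
n = round(14128.3 / 4360.3) = 3
f_alias = |14128.3 - 3 * 4360.3|
        = |14128.3 - 13080.9|
        = 1047.4 Hz

1047.4


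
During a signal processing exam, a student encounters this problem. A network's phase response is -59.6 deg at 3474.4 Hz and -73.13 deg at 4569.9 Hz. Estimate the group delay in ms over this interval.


Group delay from phase difference:
tau = -d(phi)/d(omega)
d(phi) = -13.53 deg = -0.236143 rad
d(omega) = 2*pi*(4569.9 - 3474.4) = 6883.2295 rad/s
tau = -(-0.236143) / 6883.2295
    = 0.0343 ms

0.0343 ms


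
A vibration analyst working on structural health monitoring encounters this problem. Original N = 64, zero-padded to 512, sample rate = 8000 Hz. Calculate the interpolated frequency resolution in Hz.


Frequency resolution after zero-padding:
N_padded = 64 * 8 = 512
df = fs / N_padded
   = 8000 / 512
   = 15.625 Hz

15.625 Hz


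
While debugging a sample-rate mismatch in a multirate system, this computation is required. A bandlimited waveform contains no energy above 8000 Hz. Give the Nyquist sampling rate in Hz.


The Nyquist rate is twice the maximum frequency component.
fs_min = 2 * fmax
      = 2 * 8000
      = 16000 Hz

16000


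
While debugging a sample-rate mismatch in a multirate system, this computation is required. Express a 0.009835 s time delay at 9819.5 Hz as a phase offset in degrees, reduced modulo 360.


Phase shift from frequency and time delay:
phi = 360 * f * t_delay
    = 360 * 9819.5 * 0.009835
    = 34766.92 degrees
    mod 360 = 206.92 degrees

206.92 degrees


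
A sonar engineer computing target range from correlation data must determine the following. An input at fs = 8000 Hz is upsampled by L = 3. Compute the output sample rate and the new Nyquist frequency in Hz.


Step 1 — output sample rate after interpolation by L:
fs_out = L * fs_in = 3 * 8000 = 24000 Hz

Step 2 — Nyquist frequency of the output stream:
f_Nyq = fs_out / 2 = 24000 / 2 = 12000.0 Hz

fs_out = 24000 Hz; f_Nyquist = 12000.0 Hz


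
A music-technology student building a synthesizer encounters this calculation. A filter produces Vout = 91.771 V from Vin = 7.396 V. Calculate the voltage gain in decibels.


Voltage gain in dB:
G = 20 * log10(Vout / Vin)
  = 20 * log10(91.771 / 7.396)
  = 20 * log10(12.408194)
  = 20 * 1.093709
  = 21.87 dB

21.87 dB


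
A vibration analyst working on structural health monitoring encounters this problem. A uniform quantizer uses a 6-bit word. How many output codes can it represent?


Number of quantization levels = 2^N
= 2^6
= 64

64


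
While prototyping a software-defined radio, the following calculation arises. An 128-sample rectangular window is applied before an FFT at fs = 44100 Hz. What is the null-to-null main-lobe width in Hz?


Main lobe width for a rectangular window:
Width = 2 * fs / N
      = 2 * 44100 / 128
      = 88200 / 128
      = 689.062 Hz

689.062 Hz


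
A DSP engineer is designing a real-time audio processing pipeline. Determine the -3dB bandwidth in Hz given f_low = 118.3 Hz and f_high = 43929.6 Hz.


Bandwidth is the difference of -3dB frequencies:
BW = f_high - f_low
   = 43929.6 - 118.3
   = 43811.3 Hz

43811.3 Hz


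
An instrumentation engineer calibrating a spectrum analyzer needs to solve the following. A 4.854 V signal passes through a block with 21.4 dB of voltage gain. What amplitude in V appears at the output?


Output voltage from dB gain:
V_out = V_in * 10^(gain_dB / 20)
      = 4.854 * 10^(21.4 / 20)
      = 4.854 * 11.748976
      = 57.0295 V

57.0295 V


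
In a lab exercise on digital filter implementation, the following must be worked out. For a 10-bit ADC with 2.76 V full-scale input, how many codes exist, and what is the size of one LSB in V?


Step 1 — number of quantization levels:
L = 2^N = 2^10 = 1024

Step 2 — LSB step size:
delta = Vfs / L
      = 2.76 / 1024
      = 0.00269531 V

Levels = 1024; step size = 0.00269531 V


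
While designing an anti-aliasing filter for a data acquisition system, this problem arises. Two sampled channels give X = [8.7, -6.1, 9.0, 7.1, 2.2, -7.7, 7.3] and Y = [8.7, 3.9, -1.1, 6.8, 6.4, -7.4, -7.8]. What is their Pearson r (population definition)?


Pearson correlation coefficient (population):
r = cov(X,Y) / (std(X) * std(Y))
Mean X = 2.9286, Mean Y = 1.3571
Cov(X,Y) = 10.939796
Std(X) = 6.564997, Std(Y) = 6.347296
r = 0.2625

0.2625


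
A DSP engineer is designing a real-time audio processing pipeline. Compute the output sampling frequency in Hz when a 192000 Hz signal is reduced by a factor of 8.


Decimation reduces the sample rate:
fs_out = fs_in / M
       = 192000 / 8
       = 24000.0 Hz

24000.0 Hz


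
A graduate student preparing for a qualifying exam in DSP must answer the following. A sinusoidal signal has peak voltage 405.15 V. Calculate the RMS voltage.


RMS voltage for a sinusoidal waveform:
V_rms = V_peak / sqrt(2)
      = 405.15 / 1.414214
      = 286.484 V

286.484 V


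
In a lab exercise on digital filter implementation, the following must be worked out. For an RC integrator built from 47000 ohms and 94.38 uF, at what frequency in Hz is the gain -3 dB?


Cutoff frequency of a first-order RC filter:
fc = 1 / (2 * pi * R * C)
C = 94.38 uF = 9.438e-05 F
fc = 1 / (2 * pi * 47000 * 9.438e-05)
   = 1 / 27.871330376706
   = 0.035879 Hz

0.035879 Hz


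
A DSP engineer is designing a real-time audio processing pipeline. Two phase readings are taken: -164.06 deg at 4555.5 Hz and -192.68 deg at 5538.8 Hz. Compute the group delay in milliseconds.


Group delay from phase difference:
tau = -d(phi)/d(omega)
d(phi) = -28.62 deg = -0.499513 rad
d(omega) = 2*pi*(5538.8 - 4555.5) = 6178.2561 rad/s
tau = -(-0.499513) / 6178.2561
    = 0.0809 ms

0.0809 ms


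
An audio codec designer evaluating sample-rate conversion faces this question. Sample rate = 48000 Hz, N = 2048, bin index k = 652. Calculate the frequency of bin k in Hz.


Frequency of DFT bin k:
f_k = k * fs / N
    = 652 * 48000 / 2048
    = 31296000 / 2048
    = 15281.25 Hz

15281.25 Hz


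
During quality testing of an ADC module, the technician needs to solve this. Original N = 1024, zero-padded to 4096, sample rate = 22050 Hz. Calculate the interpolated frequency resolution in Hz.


Frequency resolution after zero-padding:
N_padded = 1024 * 4 = 4096
df = fs / N_padded
   = 22050 / 4096
   = 5.3833 Hz

5.3833 Hz


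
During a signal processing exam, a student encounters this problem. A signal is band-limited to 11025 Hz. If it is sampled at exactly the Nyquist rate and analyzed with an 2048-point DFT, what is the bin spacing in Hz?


Step 1 — Nyquist sampling rate:
fs = 2 * fmax = 2 * 11025 = 22050 Hz

Step 2 — DFT bin spacing:
df = fs / N = 22050 / 2048 = 10.7666 Hz

10.7666 Hz


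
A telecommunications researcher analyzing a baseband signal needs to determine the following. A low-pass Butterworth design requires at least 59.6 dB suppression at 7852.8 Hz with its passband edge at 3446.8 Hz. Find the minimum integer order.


Butterworth filter order formula:
n = log10(10^(A/10) - 1) / (2 * log10(f_stop/f_pass))
10^(59.6/10) - 1 = 912009.8394
f_stop/f_pass = 7852.8 / 3446.8 = 2.2783
n = 8.3331 -> ceil = 9

9


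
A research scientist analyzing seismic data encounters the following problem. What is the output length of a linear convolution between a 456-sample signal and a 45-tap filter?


Linear convolution output length:
L = N + M - 1
  = 456 + 45 - 1
  = 500 samples

500


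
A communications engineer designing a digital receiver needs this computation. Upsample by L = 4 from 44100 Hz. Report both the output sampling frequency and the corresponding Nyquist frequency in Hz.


Step 1 — output sample rate after interpolation by L:
fs_out = L * fs_in = 4 * 44100 = 176400 Hz

Step 2 — Nyquist frequency of the output stream:
f_Nyq = fs_out / 2 = 176400 / 2 = 88200.0 Hz

fs_out = 176400 Hz; f_Nyquist = 88200.0 Hz


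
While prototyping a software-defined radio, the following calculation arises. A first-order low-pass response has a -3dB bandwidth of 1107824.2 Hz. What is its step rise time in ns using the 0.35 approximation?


Rise time from bandwidth relationship:
tr = 0.35 / BW
   = 0.35 / 1107824.2
   = 3.159346041e-07 s
   = 315.9346 ns

315.9346 ns


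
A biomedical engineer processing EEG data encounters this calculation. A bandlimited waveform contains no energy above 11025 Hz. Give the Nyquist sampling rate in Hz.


The Nyquist rate is twice the maximum frequency component.
fs_min = 2 * fmax
      = 2 * 11025
      = 22050 Hz

22050


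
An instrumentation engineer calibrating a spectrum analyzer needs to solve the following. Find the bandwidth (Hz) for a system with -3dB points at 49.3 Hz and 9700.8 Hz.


Bandwidth is the difference of -3dB frequencies:
BW = f_high - f_low
   = 9700.8 - 49.3
   = 9651.5 Hz

9651.5 Hz


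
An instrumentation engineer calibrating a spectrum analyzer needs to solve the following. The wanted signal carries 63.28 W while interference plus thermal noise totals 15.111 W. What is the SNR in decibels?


SNR in decibels:
SNR = 10 * log10(Ps / Pn)
    = 10 * log10(63.28 / 15.111)
    = 10 * log10(4.1877)
    = 10 * 0.622
    = 6.22 dB

6.22 dB


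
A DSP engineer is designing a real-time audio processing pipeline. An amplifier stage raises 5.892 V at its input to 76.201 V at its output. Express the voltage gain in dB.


Voltage gain in dB:
G = 20 * log10(Vout / Vin)
  = 20 * log10(76.201 / 5.892)
  = 20 * log10(12.93296)
  = 20 * 1.111698
  = 22.23 dB

22.23 dB


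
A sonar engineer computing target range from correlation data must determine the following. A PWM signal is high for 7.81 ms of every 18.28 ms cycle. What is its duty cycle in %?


Duty cycle as a percentage:
DC = (t_on / T) * 100
   = (7.81 / 18.28) * 100
   = 0.427243 * 100
   = 42.72 %

42.72 %


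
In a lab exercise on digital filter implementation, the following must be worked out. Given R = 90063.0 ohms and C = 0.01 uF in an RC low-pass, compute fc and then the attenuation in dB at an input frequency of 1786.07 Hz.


Step 1 — cutoff frequency:
fc = 1 / (2*pi*R*C)
C = 0.01 uF = 1e-08 F
fc = 1 / (2*pi*90063.0*1e-08)
   = 176.715 Hz

Step 2 — magnitude at f = 1786.07 Hz:
|H(f)| = 1 / sqrt(1 + (f/fc)^2)
f/fc = 1786.07 / 176.715 = 10.107065
|H| = 1 / sqrt(1 + 102.152763) = 0.0984599
|H|_dB = 20*log10(0.0984599) = -20.13 dB

fc = 176.715 Hz; |H(1786.07 Hz)| = -20.13 dB


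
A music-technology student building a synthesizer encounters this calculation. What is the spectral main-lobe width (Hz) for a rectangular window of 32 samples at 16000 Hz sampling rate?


Main lobe width for a rectangular window:
Width = 2 * fs / N
      = 2 * 16000 / 32
      = 32000 / 32
      = 1000.0 Hz

1000.0 Hz


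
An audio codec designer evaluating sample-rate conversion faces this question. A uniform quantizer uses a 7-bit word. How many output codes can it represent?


Number of quantization levels = 2^N
= 2^7
= 128

128


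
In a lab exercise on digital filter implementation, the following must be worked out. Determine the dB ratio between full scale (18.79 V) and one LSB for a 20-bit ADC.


Dynamic range from full-scale to LSB:
V_min = V_max / 2^bits = 18.79 / 2^20
DR = 20 * log10(V_max / V_min)
   = 20 * log10(2^20)
   = 20 * 20 * log10(2)
   = 120.41 dB

120.41 dB


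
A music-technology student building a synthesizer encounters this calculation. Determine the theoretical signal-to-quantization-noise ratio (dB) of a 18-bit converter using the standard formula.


Theoretical SNR for a full-scale sinusoid:
SNR = 6.02 * N + 1.76
    = 6.02 * 18 + 1.76
    = 108.36 + 1.76
    = 110.12 dB

110.12 dB


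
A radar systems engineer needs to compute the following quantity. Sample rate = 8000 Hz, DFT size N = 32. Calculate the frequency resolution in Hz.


DFT frequency resolution:
df = fs / N
   = 8000 / 32
   = 250.0 Hz

250.0 Hz


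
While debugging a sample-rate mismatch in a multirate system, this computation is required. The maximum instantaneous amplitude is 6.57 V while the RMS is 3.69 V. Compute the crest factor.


Crest factor is the ratio of peak to RMS:
CF = V_peak / V_rms
   = 6.57 / 3.69
   = 1.7805

1.7805


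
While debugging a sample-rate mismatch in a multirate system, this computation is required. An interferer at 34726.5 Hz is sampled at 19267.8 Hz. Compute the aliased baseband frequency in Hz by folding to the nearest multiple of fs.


Compute the nearest integer multiple of fs to the signal:
n = round(34726.5 / 19267.8) = 2
f_alias = |34726.5 - 2 * 19267.8|
        = |34726.5 - 38535.6|
        = 3809.1 Hz

3809.1


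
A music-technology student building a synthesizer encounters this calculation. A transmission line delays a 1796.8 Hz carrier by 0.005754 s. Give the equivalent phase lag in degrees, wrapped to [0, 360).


Phase shift from frequency and time delay:
phi = 360 * f * t_delay
    = 360 * 1796.8 * 0.005754
    = 3721.96 degrees
    mod 360 = 121.96 degrees

121.96 degrees


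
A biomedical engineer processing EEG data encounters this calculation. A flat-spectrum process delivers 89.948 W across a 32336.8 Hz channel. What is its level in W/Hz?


Power spectral density:
PSD = P / BW
    = 89.948 / 32336.8
    = 0.0027816 W/Hz

0.0027816 W/Hz


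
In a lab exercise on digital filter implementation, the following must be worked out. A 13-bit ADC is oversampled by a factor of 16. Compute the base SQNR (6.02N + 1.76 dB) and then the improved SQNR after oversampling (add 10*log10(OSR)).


Step 1 — baseline SQNR at Nyquist:
SQNR_base = 6.02*N + 1.76
          = 6.02*13 + 1.76
          = 80.02 dB

Step 2 — oversampling processing gain:
G = 10*log10(OSR) = 10*log10(16) = 12.04 dB

Step 3 — total:
SQNR_total = 80.02 + 12.04 = 92.06 dB

Base SQNR = 80.02 dB; oversampled SQNR = 92.06 dB


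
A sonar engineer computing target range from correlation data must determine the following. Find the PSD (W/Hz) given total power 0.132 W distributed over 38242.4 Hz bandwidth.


Power spectral density:
PSD = P / BW
    = 0.132 / 38242.4
    = 3.45e-06 W/Hz

3.45e-06 W/Hz


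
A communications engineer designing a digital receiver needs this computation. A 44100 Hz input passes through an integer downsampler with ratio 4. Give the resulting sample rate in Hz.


Decimation reduces the sample rate:
fs_out = fs_in / M
       = 44100 / 4
       = 11025.0 Hz

11025.0 Hz


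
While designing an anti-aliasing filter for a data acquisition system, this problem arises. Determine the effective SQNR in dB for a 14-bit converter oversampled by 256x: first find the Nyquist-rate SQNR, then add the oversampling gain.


Step 1 — baseline SQNR at Nyquist:
SQNR_base = 6.02*N + 1.76
          = 6.02*14 + 1.76
          = 86.04 dB

Step 2 — oversampling processing gain:
G = 10*log10(OSR) = 10*log10(256) = 24.08 dB

Step 3 — total:
SQNR_total = 86.04 + 24.08 = 110.12 dB

Base SQNR = 86.04 dB; oversampled SQNR = 110.12 dB


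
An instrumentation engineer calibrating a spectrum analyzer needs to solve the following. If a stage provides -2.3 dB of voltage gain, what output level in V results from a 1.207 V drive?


Output voltage from dB gain:
V_out = V_in * 10^(gain_dB / 20)
      = 1.207 * 10^(-2.3 / 20)
      = 1.207 * 0.767361
      = 0.9262 V

0.9262 V


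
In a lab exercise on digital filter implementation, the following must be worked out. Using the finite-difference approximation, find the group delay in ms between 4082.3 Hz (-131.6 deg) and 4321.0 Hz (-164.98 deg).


Group delay from phase difference:
tau = -d(phi)/d(omega)
d(phi) = -33.38 deg = -0.582591 rad
d(omega) = 2*pi*(4321.0 - 4082.3) = 1499.7963 rad/s
tau = -(-0.582591) / 1499.7963
    = 0.3884 ms

0.3884 ms


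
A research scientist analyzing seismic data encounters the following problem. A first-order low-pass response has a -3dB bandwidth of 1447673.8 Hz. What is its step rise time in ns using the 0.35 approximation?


Rise time from bandwidth relationship:
tr = 0.35 / BW
   = 0.35 / 1447673.8
   = 2.417671716e-07 s
   = 241.7672 ns

241.7672 ns


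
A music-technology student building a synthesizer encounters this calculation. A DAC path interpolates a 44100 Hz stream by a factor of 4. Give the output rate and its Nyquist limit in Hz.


Step 1 — output sample rate after interpolation by L:
fs_out = L * fs_in = 4 * 44100 = 176400 Hz

Step 2 — Nyquist frequency of the output stream:
f_Nyq = fs_out / 2 = 176400 / 2 = 88200.0 Hz

fs_out = 176400 Hz; f_Nyquist = 88200.0 Hz


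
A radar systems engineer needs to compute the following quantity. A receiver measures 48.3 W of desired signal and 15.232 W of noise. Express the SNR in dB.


SNR in decibels:
SNR = 10 * log10(Ps / Pn)
    = 10 * log10(48.3 / 15.232)
    = 10 * log10(3.171)
    = 10 * 0.5012
    = 5.01 dB

5.01 dB


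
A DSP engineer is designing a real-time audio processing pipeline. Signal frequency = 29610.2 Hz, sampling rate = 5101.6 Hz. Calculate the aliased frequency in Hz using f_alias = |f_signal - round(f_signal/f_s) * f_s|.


Compute the nearest integer multiple of fs to the signal:
n = round(29610.2 / 5101.6) = 6
f_alias = |29610.2 - 6 * 5101.6|
        = |29610.2 - 30609.6|
        = 999.4 Hz

999.4


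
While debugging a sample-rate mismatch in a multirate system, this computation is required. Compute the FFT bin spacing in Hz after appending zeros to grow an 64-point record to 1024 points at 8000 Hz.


Frequency resolution after zero-padding:
N_padded = 64 * 16 = 1024
df = fs / N_padded
   = 8000 / 1024
   = 7.8125 Hz

7.8125 Hz


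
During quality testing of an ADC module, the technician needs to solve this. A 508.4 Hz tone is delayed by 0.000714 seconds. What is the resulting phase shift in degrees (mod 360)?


Phase shift from frequency and time delay:
phi = 360 * f * t_delay
    = 360 * 508.4 * 0.000714
    = 130.68 degrees
    mod 360 = 130.68 degrees

130.68 degrees


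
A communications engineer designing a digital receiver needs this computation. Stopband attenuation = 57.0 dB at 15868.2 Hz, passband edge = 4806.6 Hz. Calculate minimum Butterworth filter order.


Butterworth filter order formula:
n = log10(10^(A/10) - 1) / (2 * log10(f_stop/f_pass))
10^(57.0/10) - 1 = 501186.2336
f_stop/f_pass = 15868.2 / 4806.6 = 3.3013
n = 5.4946 -> ceil = 6

6


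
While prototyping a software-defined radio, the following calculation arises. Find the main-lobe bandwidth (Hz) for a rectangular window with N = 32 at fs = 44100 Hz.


Main lobe width for a rectangular window:
Width = 2 * fs / N
      = 2 * 44100 / 32
      = 88200 / 32
      = 2756.25 Hz

2756.25 Hz


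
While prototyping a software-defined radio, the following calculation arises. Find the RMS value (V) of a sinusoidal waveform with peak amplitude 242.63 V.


RMS voltage for a sinusoidal waveform:
V_rms = V_peak / sqrt(2)
      = 242.63 / 1.414214
      = 171.565 V

171.565 V


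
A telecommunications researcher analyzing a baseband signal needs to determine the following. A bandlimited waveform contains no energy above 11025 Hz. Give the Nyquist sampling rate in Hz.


The Nyquist rate is twice the maximum frequency component.
fs_min = 2 * fmax
      = 2 * 11025
      = 22050 Hz

22050


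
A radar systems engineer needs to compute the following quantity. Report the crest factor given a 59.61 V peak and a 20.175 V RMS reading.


Crest factor is the ratio of peak to RMS:
CF = V_peak / V_rms
   = 59.61 / 20.175
   = 2.9546

2.9546


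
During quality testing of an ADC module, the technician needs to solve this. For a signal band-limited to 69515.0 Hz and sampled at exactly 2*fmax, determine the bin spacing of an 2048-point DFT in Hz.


Step 1 — Nyquist sampling rate:
fs = 2 * fmax = 2 * 69515.0 = 139030.0 Hz

Step 2 — DFT bin spacing:
df = fs / N = 139030.0 / 2048 = 67.8857 Hz

67.8857 Hz


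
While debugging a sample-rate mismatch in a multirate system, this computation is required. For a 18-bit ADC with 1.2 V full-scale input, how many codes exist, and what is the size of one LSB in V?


Step 1 — number of quantization levels:
L = 2^N = 2^18 = 262144

Step 2 — LSB step size:
delta = Vfs / L
      = 1.2 / 262144
      = 4.58e-06 V

Levels = 262144; step size = 4.58e-06 V


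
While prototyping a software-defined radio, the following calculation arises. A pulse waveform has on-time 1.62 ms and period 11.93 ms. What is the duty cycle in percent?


Duty cycle as a percentage:
DC = (t_on / T) * 100
   = (1.62 / 11.93) * 100
   = 0.135792 * 100
   = 13.58 %

13.58 %


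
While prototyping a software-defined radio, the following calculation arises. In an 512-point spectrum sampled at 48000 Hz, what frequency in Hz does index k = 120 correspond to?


Frequency of DFT bin k:
f_k = k * fs / N
    = 120 * 48000 / 512
    = 5760000 / 512
    = 11250.0 Hz

11250.0 Hz


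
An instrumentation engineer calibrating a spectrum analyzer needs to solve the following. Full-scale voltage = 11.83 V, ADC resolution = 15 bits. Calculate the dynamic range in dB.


Dynamic range from full-scale to LSB:
V_min = V_max / 2^bits = 11.83 / 2^15
DR = 20 * log10(V_max / V_min)
   = 20 * log10(2^15)
   = 20 * 15 * log10(2)
   = 90.31 dB

90.31 dB


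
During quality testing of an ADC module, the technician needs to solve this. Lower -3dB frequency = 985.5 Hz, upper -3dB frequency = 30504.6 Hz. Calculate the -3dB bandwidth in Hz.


Bandwidth is the difference of -3dB frequencies:
BW = f_high - f_low
   = 30504.6 - 985.5
   = 29519.1 Hz

29519.1 Hz


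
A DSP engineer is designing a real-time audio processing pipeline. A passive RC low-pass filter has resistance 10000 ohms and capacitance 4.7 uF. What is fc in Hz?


Cutoff frequency of a first-order RC filter:
fc = 1 / (2 * pi * R * C)
C = 4.7 uF = 4.7e-06 F
fc = 1 / (2 * pi * 10000 * 4.7e-06)
   = 1 / 0.29530970943744
   = 3.386275 Hz

3.386275 Hz


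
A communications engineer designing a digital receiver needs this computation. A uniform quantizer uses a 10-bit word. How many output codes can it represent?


Number of quantization levels = 2^N
= 2^10
= 1024

1024


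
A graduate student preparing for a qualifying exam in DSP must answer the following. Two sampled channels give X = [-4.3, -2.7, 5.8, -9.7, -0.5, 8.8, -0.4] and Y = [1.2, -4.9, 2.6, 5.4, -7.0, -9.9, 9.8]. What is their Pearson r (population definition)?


Pearson correlation coefficient (population):
r = cov(X,Y) / (std(X) * std(Y))
Mean X = -0.4286, Mean Y = -0.4
Cov(X,Y) = -16.852857
Std(X) = 5.733041, Std(Y) = 6.582444
r = -0.4466

-0.4466


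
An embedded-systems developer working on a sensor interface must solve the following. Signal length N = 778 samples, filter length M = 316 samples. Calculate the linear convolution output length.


Linear convolution output length:
L = N + M - 1
  = 778 + 316 - 1
  = 1093 samples

1093


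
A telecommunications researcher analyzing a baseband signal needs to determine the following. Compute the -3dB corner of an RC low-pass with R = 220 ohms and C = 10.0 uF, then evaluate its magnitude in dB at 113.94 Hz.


Step 1 — cutoff frequency:
fc = 1 / (2*pi*R*C)
C = 10.0 uF = 1e-05 F
fc = 1 / (2*pi*220*1e-05)
   = 72.3432 Hz

Step 2 — magnitude at f = 113.94 Hz:
|H(f)| = 1 / sqrt(1 + (f/fc)^2)
f/fc = 113.94 / 72.3432 = 1.574993
|H| = 1 / sqrt(1 + 2.480603) = 0.5360098
|H|_dB = 20*log10(0.5360098) = -5.42 dB

fc = 72.3432 Hz; |H(113.94 Hz)| = -5.42 dB


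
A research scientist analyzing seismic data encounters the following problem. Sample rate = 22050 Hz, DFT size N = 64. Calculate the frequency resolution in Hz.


DFT frequency resolution:
df = fs / N
   = 22050 / 64
   = 344.5312 Hz

344.5312 Hz


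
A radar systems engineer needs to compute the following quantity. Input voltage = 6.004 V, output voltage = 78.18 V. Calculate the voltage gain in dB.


Voltage gain in dB:
G = 20 * log10(Vout / Vin)
  = 20 * log10(78.18 / 6.004)
  = 20 * log10(13.021319)
  = 20 * 1.114655
  = 22.29 dB

22.29 dB


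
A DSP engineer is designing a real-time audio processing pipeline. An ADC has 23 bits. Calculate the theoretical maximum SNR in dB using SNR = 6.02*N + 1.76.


Theoretical SNR for a full-scale sinusoid:
SNR = 6.02 * N + 1.76
    = 6.02 * 23 + 1.76
    = 138.46 + 1.76
    = 140.22 dB

140.22 dB


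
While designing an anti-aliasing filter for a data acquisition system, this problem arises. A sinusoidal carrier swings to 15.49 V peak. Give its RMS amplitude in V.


RMS voltage for a sinusoidal waveform:
V_rms = V_peak / sqrt(2)
      = 15.49 / 1.414214
      = 10.953 V

10.953 V


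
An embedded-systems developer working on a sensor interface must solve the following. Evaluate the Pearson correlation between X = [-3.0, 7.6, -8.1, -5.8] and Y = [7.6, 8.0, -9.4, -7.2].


Pearson correlation coefficient (population):
r = cov(X,Y) / (std(X) * std(Y))
Mean X = -2.325, Mean Y = -0.25
Cov(X,Y) = 38.39375
Std(X) = 6.008067, Std(Y) = 8.088727
r = 0.79

0.79


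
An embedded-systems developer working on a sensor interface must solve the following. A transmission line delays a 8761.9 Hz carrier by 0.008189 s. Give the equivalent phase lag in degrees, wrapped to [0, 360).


Phase shift from frequency and time delay:
phi = 360 * f * t_delay
    = 360 * 8761.9 * 0.008189
    = 25830.43 degrees
    mod 360 = 270.43 degrees

270.43 degrees


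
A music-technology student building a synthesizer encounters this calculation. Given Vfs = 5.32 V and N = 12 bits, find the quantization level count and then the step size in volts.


Step 1 — number of quantization levels:
L = 2^N = 2^12 = 4096

Step 2 — LSB step size:
delta = Vfs / L
      = 5.32 / 4096
      = 0.00129883 V

Levels = 4096; step size = 0.00129883 V


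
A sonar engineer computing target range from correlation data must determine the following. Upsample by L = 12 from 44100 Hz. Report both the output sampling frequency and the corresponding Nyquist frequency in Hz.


Step 1 — output sample rate after interpolation by L:
fs_out = L * fs_in = 12 * 44100 = 529200 Hz

Step 2 — Nyquist frequency of the output stream:
f_Nyq = fs_out / 2 = 529200 / 2 = 264600.0 Hz

fs_out = 529200 Hz; f_Nyquist = 264600.0 Hz


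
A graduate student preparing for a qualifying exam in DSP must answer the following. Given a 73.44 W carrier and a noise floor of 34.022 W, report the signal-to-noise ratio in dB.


SNR in decibels:
SNR = 10 * log10(Ps / Pn)
    = 10 * log10(73.44 / 34.022)
    = 10 * log10(2.1586)
    = 10 * 0.3342
    = 3.34 dB

3.34 dB


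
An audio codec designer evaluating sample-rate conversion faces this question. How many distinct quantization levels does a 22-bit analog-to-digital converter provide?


Number of quantization levels = 2^N
= 2^22
= 4194304

4194304


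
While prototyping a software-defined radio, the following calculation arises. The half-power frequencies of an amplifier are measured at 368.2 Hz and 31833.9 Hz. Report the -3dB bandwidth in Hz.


Bandwidth is the difference of -3dB frequencies:
BW = f_high - f_low
   = 31833.9 - 368.2
   = 31465.7 Hz

31465.7 Hz


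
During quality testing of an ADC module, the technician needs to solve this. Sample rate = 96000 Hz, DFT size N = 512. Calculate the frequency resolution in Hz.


DFT frequency resolution:
df = fs / N
   = 96000 / 512
   = 187.5 Hz

187.5 Hz


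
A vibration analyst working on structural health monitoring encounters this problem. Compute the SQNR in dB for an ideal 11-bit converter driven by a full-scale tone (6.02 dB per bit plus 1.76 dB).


Theoretical SNR for a full-scale sinusoid:
SNR = 6.02 * N + 1.76
    = 6.02 * 11 + 1.76
    = 66.22 + 1.76
    = 67.98 dB

67.98 dB


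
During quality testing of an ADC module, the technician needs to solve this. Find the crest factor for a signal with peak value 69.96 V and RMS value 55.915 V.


Crest factor is the ratio of peak to RMS:
CF = V_peak / V_rms
   = 69.96 / 55.915
   = 1.2512

1.2512


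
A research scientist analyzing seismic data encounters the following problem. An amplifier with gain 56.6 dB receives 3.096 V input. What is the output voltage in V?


Output voltage from dB gain:
V_out = V_in * 10^(gain_dB / 20)
      = 3.096 * 10^(56.6 / 20)
      = 3.096 * 676.082975
      = 2093.1529 V

2093.1529 V


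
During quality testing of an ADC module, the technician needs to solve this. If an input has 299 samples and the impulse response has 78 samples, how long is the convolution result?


Linear convolution output length:
L = N + M - 1
  = 299 + 78 - 1
  = 376 samples

376
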